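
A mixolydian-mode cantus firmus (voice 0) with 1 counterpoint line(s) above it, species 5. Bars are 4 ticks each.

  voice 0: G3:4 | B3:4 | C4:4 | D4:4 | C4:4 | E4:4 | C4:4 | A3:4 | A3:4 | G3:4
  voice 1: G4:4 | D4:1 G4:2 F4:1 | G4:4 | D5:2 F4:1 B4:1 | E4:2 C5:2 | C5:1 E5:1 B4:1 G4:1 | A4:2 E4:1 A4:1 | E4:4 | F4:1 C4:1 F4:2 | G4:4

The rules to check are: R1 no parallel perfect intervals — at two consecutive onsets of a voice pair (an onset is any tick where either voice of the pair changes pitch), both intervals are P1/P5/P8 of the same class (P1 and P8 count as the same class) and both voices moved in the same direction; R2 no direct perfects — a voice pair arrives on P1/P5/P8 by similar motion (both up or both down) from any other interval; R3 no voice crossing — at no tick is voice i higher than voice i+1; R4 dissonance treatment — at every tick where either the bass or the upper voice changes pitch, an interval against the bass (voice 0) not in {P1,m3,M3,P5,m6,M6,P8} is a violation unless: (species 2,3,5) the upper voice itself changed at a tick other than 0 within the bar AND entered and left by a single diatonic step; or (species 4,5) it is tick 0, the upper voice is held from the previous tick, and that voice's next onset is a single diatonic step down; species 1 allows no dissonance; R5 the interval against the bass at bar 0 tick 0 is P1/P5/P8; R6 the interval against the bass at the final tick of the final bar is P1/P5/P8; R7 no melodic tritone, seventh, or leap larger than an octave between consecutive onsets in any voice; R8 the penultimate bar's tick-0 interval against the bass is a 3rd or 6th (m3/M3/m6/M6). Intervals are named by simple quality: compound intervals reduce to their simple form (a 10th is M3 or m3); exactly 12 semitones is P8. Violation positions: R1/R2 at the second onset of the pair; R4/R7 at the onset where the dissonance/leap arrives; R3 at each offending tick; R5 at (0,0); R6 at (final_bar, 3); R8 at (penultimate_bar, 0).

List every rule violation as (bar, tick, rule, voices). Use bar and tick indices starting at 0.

bar 0: v0=G3 v1=G4 downbeat P8
bar 1: v0=B3 v1=D4 downbeat m3
bar 2: v0=C4 v1=G4 downbeat P5
bar 3: v0=D4 v1=D5 downbeat P8
bar 4: v0=C4 v1=E4 downbeat M3
bar 5: v0=E4 v1=C5 downbeat m6
bar 6: v0=C4 v1=A4 downbeat M6
bar 7: v0=A3 v1=E4 downbeat P5
bar 8: v0=A3 v1=F4 downbeat m6
bar 9: v0=G3 v1=G4 downbeat P8
  -> R2 @ bar 2 tick 0 v(0, 1): B3/F4 TT -> C4/G4 P5 similar
  -> R2 @ bar 3 tick 0 v(0, 1): C4/G4 P5 -> D4/D5 P8 similar
  -> R7 @ bar 3 tick 3 v(1,): F4->B4 leap 6st
  -> R2 @ bar 7 tick 0 v(0, 1): C4/A4 M6 -> A3/E4 P5 similar

(2, 0, R2, (0, 1))
(3, 0, R2, (0, 1))
(3, 3, R7, (1,))
(7, 0, R2, (0, 1))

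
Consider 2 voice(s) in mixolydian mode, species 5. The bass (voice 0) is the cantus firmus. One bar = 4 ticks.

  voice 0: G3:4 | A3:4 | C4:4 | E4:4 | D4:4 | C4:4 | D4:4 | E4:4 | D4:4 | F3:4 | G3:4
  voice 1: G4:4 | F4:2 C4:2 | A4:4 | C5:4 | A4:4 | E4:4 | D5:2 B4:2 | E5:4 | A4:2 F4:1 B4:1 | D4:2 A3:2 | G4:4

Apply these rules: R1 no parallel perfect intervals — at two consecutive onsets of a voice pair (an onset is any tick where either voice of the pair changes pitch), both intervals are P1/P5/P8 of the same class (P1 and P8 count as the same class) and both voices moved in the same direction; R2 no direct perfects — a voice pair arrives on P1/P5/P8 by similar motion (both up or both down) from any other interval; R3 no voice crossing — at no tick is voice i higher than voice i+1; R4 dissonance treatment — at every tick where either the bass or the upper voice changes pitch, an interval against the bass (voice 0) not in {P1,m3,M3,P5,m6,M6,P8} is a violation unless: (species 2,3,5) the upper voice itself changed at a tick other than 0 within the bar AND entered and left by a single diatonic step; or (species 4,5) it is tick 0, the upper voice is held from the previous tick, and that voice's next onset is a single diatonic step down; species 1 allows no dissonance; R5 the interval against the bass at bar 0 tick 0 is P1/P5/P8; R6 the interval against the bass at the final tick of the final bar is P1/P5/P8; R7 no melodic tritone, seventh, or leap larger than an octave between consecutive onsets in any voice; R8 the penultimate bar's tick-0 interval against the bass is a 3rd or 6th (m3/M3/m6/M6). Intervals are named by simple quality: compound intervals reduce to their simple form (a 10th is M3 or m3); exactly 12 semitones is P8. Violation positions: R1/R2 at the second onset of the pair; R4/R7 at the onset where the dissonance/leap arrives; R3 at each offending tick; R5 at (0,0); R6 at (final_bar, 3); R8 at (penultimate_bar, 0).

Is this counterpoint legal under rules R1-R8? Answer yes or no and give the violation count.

bar 0: v0=G3 v1=G4 (P8)
bar 1: v0=A3 v1=F4 (m6)
bar 2: v0=C4 v1=A4 (M6)
bar 3: v0=E4 v1=C5 (m6)
bar 4: v0=D4 v1=A4 (P5)
bar 5: v0=C4 v1=E4 (M3)
bar 6: v0=D4 v1=D5 (P8)
bar 7: v0=E4 v1=E5 (P8)
bar 8: v0=D4 v1=A4 (P5)
bar 9: v0=F3 v1=D4 (M6)
bar 10: v0=G3 v1=G4 (P8)
  R2 @ bar4.0: E4/C5 m6 -> D4/A4 P5 similar
  R2 @ bar6.0: C4/E4 M3 -> D4/D5 P8 similar
  R7 @ bar6.0: E4->D5 leap 10st
  R2 @ bar7.0: D4/B4 M6 -> E4/E5 P8 similar
  R2 @ bar8.0: E4/E5 P8 -> D4/A4 P5 similar
  R7 @ bar8.3: F4->B4 leap 6st
  R2 @ bar10.0: F3/A3 M3 -> G3/G4 P8 similar
  R7 @ bar10.0: A3->G4 leap 10st

No (8 violations)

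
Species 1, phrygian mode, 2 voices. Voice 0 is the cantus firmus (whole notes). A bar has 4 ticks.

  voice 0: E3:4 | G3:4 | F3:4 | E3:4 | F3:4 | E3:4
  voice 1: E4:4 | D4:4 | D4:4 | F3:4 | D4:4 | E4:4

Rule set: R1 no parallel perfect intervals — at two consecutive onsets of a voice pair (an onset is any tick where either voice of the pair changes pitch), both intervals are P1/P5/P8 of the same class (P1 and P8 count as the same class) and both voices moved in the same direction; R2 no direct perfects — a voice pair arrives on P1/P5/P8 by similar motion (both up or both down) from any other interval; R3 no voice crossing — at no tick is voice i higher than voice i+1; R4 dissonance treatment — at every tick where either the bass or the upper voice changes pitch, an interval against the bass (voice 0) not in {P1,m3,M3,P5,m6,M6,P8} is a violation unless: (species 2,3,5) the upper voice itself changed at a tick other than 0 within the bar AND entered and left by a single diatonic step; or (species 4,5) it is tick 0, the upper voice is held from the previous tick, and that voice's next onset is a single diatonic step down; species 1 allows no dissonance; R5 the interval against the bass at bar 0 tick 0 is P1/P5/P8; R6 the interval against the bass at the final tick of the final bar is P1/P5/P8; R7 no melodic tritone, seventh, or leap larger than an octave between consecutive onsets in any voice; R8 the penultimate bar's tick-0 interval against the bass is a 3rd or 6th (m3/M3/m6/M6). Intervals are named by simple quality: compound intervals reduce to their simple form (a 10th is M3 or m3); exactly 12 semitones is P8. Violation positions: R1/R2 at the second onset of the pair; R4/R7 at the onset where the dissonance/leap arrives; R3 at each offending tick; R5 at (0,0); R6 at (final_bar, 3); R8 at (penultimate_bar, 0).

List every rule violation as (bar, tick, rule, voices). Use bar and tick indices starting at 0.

bar 0: v0=E3 v1=E4 downbeat P8
bar 1: v0=G3 v1=D4 downbeat P5
bar 2: v0=F3 v1=D4 downbeat M6
bar 3: v0=E3 v1=F3 downbeat m2
bar 4: v0=F3 v1=D4 downbeat M6
bar 5: v0=E3 v1=E4 downbeat P8
  -> R4 @ bar 3 tick 0 v(0, 1): E3/F3 m2 untreated

(3, 0, R4, (0, 1))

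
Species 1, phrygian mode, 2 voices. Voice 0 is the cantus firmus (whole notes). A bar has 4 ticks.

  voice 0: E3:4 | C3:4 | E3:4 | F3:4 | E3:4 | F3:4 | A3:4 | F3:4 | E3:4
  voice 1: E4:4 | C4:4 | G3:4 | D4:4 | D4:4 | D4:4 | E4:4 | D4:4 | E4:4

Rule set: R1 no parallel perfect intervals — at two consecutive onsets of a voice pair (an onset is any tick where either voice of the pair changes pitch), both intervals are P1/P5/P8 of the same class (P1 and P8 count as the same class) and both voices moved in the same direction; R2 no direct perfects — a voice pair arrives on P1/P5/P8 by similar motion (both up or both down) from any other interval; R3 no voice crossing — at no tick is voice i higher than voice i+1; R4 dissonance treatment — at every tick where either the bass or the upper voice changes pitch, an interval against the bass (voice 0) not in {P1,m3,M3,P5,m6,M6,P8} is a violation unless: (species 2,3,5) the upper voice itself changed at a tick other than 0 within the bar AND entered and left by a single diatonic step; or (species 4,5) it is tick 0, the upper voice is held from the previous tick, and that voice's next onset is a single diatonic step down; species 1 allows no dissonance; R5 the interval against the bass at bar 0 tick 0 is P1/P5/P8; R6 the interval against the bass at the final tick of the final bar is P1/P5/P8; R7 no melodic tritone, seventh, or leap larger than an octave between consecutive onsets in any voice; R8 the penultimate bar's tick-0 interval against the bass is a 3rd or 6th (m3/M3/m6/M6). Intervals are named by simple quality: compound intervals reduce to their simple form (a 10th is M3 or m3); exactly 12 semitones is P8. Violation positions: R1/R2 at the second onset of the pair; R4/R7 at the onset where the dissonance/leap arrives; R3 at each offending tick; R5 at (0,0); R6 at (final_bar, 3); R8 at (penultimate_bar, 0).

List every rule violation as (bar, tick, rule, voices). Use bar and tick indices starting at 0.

(1, 0, R1, (0, 1))
(4, 0, R4, (0, 1))
(6, 0, R2, (0, 1))

bar 0: v0=E3 v1=E4 downbeat P8
bar 1: v0=C3 v1=C4 downbeat P8
bar 2: v0=E3 v1=G3 downbeat m3
bar 3: v0=F3 v1=D4 downbeat M6
bar 4: v0=E3 v1=D4 downbeat m7
bar 5: v0=F3 v1=D4 downbeat M6
bar 6: v0=A3 v1=E4 downbeat P5
bar 7: v0=F3 v1=D4 downbeat M6
bar 8: v0=E3 v1=E4 downbeat P8
  -> R1 @ bar 1 tick 0 v(0, 1): E3/E4 P8 -> C3/C4 P8 similar
  -> R4 @ bar 4 tick 0 v(0, 1): E3/D4 m7 untreated
  -> R2 @ bar 6 tick 0 v(0, 1): F3/D4 M6 -> A3/E4 P5 similar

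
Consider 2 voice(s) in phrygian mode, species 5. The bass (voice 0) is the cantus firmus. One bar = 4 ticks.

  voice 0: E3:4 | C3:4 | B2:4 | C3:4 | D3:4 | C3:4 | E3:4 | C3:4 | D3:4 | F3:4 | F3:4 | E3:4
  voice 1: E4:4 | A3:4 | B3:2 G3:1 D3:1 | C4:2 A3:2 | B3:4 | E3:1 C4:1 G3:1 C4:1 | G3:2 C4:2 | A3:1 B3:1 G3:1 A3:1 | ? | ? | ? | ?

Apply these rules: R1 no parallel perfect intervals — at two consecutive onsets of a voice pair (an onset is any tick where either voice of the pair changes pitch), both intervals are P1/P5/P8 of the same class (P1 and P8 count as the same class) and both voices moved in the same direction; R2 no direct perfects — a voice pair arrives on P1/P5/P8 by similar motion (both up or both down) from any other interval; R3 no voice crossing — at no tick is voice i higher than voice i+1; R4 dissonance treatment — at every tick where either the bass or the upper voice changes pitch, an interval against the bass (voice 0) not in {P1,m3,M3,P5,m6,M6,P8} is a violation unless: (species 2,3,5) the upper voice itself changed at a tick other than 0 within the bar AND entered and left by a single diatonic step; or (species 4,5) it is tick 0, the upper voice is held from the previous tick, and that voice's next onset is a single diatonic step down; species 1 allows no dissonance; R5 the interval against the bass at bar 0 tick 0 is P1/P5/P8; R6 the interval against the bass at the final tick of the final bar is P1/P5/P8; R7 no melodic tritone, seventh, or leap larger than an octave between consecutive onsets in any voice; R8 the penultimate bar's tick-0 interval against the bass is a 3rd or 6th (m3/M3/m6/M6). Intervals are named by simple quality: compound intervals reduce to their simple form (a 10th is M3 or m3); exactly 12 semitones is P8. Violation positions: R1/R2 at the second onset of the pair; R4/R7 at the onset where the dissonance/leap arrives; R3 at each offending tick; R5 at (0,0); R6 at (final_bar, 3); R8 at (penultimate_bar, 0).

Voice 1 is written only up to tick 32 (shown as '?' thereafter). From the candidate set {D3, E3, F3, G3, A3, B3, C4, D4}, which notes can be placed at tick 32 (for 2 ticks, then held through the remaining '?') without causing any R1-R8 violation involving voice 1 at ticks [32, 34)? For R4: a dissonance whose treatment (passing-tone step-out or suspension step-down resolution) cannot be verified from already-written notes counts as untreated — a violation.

{A3, B3, D3, F3}

D3: legal
E3: violates R4
F3: legal
G3: violates R4
A3: legal
B3: legal
C4: violates R4
D4: violates R2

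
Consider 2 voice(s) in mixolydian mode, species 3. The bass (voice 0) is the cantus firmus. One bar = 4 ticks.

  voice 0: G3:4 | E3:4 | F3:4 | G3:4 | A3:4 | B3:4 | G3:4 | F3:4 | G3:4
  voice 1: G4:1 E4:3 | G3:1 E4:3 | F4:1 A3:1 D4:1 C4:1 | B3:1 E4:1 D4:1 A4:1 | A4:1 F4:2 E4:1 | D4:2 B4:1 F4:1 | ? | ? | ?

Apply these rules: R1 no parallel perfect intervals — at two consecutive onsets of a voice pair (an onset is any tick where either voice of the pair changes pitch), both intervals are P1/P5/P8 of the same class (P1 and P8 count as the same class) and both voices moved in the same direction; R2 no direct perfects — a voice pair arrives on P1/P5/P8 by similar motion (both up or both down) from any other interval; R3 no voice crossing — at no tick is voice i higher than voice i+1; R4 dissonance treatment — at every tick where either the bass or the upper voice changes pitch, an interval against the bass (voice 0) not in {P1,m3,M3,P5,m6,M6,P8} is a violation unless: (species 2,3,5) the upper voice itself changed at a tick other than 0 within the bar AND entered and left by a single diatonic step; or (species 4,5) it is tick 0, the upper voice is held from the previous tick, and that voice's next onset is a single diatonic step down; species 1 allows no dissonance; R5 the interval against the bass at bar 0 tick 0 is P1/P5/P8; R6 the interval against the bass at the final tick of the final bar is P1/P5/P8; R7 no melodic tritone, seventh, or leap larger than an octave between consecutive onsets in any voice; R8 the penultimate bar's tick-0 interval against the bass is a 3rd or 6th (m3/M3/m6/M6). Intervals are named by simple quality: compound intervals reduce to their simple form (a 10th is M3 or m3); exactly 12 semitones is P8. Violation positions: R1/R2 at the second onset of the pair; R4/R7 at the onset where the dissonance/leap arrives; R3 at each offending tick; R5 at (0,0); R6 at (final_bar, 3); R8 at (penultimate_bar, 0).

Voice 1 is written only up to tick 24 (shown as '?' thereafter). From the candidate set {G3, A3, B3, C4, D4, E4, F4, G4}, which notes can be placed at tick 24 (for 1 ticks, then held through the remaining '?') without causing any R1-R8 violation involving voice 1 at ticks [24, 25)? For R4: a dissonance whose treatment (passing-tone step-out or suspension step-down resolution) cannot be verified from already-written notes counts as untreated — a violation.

G3: violates R2,R7
A3: violates R4
B3: violates R7
C4: violates R4
D4: violates R2
E4: legal
F4: violates R4
G4: legal

{E4, G4}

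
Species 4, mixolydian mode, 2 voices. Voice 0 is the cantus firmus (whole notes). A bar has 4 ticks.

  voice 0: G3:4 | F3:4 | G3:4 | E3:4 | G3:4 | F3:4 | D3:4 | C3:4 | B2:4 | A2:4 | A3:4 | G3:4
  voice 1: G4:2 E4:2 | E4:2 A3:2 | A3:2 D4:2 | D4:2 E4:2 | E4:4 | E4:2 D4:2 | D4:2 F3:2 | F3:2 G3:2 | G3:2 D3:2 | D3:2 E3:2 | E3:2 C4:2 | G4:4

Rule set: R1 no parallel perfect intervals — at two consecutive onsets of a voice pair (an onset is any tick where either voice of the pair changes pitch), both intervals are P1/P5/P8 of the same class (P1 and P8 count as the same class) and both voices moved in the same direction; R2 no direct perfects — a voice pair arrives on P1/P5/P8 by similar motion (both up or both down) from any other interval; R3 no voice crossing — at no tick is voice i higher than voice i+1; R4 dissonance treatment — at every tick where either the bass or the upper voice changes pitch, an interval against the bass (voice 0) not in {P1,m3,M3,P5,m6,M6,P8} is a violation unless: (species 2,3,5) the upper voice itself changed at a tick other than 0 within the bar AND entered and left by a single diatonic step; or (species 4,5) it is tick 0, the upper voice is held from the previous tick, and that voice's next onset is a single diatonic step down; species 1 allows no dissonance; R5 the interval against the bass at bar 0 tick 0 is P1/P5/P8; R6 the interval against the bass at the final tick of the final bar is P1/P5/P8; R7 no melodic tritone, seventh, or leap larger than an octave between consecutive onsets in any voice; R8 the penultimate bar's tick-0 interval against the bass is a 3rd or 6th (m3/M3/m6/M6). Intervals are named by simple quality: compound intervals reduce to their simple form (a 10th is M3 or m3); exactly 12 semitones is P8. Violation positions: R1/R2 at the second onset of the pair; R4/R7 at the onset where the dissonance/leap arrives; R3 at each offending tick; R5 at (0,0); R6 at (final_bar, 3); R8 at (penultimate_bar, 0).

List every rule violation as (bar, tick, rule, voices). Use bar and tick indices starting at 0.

(1, 0, R4, (0, 1))
(2, 0, R4, (0, 1))
(3, 0, R4, (0, 1))
(7, 0, R4, (0, 1))
(9, 0, R4, (0, 1))
(10, 0, R3, (0, 1))
(10, 0, R4, (0, 1))
(10, 0, R8, (0, 1))
(10, 1, R3, (0, 1))

bar 0: v0=G3 v1=G4 downbeat P8
bar 1: v0=F3 v1=E4 downbeat M7
bar 2: v0=G3 v1=A3 downbeat M2
bar 3: v0=E3 v1=D4 downbeat m7
bar 4: v0=G3 v1=E4 downbeat M6
bar 5: v0=F3 v1=E4 downbeat M7
bar 6: v0=D3 v1=D4 downbeat P8
bar 7: v0=C3 v1=F3 downbeat P4
bar 8: v0=B2 v1=G3 downbeat m6
bar 9: v0=A2 v1=D3 downbeat P4
bar 10: v0=A3 v1=E3 downbeat P4
bar 11: v0=G3 v1=G4 downbeat P8
  -> R4 @ bar 1 tick 0 v(0, 1): F3/E4 M7 untreated
  -> R4 @ bar 2 tick 0 v(0, 1): G3/A3 M2 untreated
  -> R4 @ bar 3 tick 0 v(0, 1): E3/D4 m7 untreated
  -> R4 @ bar 7 tick 0 v(0, 1): C3/F3 P4 untreated
  -> R4 @ bar 9 tick 0 v(0, 1): A2/D3 P4 untreated
  -> R3 @ bar 10 tick 0 v(0, 1): A3 above E3
  -> R4 @ bar 10 tick 0 v(0, 1): A3/E3 P4 untreated
  -> R8 @ bar 10 tick 0 v(0, 1): penult P4 not 3rd/6th
  -> R3 @ bar 10 tick 1 v(0, 1): A3 above E3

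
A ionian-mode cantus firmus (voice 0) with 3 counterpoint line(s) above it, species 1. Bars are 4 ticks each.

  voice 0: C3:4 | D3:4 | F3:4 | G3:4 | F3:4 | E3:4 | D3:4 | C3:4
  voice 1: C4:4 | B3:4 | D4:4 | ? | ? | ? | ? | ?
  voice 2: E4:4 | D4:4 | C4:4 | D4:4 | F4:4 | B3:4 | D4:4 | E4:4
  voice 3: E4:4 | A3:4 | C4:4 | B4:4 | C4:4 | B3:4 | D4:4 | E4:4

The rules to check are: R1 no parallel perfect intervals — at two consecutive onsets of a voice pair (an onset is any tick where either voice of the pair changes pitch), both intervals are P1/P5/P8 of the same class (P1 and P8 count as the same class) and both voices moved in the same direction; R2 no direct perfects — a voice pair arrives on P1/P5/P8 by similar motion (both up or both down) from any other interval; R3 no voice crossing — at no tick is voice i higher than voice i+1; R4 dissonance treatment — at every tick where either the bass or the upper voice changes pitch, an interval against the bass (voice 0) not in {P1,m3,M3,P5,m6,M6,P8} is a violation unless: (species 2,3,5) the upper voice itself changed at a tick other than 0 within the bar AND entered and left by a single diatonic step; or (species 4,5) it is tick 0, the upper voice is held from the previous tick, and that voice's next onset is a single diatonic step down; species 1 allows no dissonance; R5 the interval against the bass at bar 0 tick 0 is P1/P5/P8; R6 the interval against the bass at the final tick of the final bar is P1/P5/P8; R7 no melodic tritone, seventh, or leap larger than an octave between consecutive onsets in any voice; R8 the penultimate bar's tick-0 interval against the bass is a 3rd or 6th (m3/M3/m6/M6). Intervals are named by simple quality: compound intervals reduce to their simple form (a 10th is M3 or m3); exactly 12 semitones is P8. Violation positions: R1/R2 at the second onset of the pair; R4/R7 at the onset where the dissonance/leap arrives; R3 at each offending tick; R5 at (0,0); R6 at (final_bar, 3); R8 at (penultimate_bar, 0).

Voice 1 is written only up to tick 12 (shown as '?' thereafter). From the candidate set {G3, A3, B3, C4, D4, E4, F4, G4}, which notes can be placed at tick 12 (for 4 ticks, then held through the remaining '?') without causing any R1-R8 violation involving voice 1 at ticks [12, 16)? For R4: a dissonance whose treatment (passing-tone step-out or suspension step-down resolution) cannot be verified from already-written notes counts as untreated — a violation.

G3: legal
A3: violates R4
B3: legal
C4: violates R4
D4: legal
E4: violates R2,R3
F4: violates R3,R4
G4: violates R2,R3

{B3, D4, G3}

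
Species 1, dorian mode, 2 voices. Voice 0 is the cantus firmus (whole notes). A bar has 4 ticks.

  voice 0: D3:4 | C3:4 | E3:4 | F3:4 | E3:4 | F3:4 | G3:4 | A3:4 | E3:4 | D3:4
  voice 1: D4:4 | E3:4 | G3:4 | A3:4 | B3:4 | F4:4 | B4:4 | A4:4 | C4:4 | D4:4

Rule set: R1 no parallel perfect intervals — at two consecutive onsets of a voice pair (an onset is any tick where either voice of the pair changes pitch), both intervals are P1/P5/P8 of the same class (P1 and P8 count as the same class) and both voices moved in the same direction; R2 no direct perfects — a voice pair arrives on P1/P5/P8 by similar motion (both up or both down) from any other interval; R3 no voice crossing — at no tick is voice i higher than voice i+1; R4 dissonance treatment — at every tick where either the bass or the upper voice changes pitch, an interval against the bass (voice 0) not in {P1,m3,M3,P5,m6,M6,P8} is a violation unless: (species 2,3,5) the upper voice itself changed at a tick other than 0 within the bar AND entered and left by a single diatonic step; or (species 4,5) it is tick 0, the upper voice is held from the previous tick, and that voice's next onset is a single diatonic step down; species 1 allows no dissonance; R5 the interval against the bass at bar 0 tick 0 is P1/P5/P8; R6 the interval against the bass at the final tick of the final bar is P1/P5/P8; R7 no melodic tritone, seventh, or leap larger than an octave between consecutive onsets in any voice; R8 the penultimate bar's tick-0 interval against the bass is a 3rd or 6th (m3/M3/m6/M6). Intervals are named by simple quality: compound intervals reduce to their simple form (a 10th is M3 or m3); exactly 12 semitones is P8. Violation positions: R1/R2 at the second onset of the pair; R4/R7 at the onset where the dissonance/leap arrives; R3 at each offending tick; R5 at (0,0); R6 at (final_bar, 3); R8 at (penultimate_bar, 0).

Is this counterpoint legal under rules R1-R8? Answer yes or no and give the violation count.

No (4 violations)

bar 0: v0=D3 v1=D4 (P8)
bar 1: v0=C3 v1=E3 (M3)
bar 2: v0=E3 v1=G3 (m3)
bar 3: v0=F3 v1=A3 (M3)
bar 4: v0=E3 v1=B3 (P5)
bar 5: v0=F3 v1=F4 (P8)
bar 6: v0=G3 v1=B4 (M3)
bar 7: v0=A3 v1=A4 (P8)
bar 8: v0=E3 v1=C4 (m6)
bar 9: v0=D3 v1=D4 (P8)
  R7 @ bar1.0: D4->E3 leap 10st
  R2 @ bar5.0: E3/B3 P5 -> F3/F4 P8 similar
  R7 @ bar5.0: B3->F4 leap 6st
  R7 @ bar6.0: F4->B4 leap 6st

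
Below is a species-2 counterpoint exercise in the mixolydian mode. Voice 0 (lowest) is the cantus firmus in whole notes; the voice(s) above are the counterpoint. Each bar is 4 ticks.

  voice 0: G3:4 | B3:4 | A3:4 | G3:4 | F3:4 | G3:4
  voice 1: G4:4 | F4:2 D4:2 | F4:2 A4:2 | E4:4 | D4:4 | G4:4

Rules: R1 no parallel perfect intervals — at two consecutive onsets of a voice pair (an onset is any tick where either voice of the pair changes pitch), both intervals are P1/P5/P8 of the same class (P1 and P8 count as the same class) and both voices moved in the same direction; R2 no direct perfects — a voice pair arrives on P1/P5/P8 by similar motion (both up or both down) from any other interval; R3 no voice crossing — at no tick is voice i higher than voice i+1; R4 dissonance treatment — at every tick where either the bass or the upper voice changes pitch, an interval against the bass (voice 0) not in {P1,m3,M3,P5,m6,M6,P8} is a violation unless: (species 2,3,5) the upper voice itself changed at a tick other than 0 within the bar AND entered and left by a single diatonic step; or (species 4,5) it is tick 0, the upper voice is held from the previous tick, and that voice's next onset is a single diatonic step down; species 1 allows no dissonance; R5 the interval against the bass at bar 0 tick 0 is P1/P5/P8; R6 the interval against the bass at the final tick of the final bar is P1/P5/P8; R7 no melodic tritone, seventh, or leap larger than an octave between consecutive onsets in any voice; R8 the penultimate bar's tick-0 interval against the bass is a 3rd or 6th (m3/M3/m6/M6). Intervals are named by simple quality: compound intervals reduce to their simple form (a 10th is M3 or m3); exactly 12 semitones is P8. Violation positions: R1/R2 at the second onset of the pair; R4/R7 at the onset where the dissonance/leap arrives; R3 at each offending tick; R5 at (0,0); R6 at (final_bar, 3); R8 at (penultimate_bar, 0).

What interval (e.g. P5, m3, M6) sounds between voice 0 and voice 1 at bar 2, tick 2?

voice 0=A3 voice 1=A4 -> P8

P8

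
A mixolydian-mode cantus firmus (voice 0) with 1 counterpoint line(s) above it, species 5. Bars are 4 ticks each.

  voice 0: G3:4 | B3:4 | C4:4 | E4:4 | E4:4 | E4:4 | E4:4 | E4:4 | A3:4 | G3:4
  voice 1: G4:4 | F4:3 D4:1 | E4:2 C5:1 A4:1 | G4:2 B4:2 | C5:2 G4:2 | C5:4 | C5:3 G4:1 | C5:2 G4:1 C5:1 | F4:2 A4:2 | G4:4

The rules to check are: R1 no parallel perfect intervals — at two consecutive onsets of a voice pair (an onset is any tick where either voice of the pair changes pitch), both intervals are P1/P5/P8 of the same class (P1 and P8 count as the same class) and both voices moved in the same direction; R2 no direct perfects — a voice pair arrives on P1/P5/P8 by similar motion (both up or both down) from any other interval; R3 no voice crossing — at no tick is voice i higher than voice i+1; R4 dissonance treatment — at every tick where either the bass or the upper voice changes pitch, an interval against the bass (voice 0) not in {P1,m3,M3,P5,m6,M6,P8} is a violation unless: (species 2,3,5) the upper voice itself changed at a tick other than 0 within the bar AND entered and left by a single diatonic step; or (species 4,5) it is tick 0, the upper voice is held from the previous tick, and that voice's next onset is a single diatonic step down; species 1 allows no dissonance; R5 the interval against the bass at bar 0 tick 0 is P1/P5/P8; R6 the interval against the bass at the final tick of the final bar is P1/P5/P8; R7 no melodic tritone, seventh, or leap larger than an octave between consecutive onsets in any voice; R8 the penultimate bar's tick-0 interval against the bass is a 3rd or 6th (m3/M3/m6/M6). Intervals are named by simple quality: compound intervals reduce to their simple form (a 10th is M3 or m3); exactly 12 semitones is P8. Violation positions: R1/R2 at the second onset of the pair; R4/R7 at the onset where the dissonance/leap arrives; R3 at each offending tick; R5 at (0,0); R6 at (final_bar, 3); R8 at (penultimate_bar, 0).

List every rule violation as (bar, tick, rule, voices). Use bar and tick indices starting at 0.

bar 0: v0=G3 v1=G4 downbeat P8
bar 1: v0=B3 v1=F4 downbeat TT
bar 2: v0=C4 v1=E4 downbeat M3
bar 3: v0=E4 v1=G4 downbeat m3
bar 4: v0=E4 v1=C5 downbeat m6
bar 5: v0=E4 v1=C5 downbeat m6
bar 6: v0=E4 v1=C5 downbeat m6
bar 7: v0=E4 v1=C5 downbeat m6
bar 8: v0=A3 v1=F4 downbeat m6
bar 9: v0=G3 v1=G4 downbeat P8
  -> R4 @ bar 1 tick 0 v(0, 1): B3/F4 TT untreated
  -> R1 @ bar 9 tick 0 v(0, 1): A3/A4 P8 -> G3/G4 P8 similar

(1, 0, R4, (0, 1))
(9, 0, R1, (0, 1))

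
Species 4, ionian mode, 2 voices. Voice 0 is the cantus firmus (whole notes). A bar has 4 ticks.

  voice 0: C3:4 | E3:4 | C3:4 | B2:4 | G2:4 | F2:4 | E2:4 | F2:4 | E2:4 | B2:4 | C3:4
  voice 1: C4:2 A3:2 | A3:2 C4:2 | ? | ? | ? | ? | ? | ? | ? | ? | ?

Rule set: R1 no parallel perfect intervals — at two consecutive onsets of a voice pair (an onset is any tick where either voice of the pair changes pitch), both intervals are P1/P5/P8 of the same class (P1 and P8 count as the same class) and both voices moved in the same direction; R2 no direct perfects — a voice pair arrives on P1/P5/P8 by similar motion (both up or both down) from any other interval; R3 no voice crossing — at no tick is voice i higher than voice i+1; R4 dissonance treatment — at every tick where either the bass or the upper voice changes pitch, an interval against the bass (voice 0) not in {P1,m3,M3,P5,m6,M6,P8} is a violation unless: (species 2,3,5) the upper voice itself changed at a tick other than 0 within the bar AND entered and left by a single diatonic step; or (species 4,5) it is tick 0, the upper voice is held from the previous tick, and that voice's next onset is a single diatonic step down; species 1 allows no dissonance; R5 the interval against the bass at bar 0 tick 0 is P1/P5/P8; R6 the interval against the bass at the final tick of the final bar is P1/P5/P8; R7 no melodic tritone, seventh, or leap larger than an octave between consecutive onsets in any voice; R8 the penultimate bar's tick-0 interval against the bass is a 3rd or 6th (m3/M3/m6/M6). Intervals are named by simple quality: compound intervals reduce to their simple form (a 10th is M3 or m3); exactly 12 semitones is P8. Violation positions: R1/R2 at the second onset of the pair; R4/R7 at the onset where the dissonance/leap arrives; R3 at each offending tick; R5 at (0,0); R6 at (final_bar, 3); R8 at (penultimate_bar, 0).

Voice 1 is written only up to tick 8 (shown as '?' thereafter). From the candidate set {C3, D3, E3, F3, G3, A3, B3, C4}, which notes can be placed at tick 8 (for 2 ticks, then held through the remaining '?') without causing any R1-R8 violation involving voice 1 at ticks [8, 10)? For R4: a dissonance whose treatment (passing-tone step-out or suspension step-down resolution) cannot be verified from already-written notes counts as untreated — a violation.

C3: violates R2
D3: violates R4,R7
E3: legal
F3: violates R4
G3: violates R2
A3: legal
B3: violates R4
C4: legal

{A3, C4, E3}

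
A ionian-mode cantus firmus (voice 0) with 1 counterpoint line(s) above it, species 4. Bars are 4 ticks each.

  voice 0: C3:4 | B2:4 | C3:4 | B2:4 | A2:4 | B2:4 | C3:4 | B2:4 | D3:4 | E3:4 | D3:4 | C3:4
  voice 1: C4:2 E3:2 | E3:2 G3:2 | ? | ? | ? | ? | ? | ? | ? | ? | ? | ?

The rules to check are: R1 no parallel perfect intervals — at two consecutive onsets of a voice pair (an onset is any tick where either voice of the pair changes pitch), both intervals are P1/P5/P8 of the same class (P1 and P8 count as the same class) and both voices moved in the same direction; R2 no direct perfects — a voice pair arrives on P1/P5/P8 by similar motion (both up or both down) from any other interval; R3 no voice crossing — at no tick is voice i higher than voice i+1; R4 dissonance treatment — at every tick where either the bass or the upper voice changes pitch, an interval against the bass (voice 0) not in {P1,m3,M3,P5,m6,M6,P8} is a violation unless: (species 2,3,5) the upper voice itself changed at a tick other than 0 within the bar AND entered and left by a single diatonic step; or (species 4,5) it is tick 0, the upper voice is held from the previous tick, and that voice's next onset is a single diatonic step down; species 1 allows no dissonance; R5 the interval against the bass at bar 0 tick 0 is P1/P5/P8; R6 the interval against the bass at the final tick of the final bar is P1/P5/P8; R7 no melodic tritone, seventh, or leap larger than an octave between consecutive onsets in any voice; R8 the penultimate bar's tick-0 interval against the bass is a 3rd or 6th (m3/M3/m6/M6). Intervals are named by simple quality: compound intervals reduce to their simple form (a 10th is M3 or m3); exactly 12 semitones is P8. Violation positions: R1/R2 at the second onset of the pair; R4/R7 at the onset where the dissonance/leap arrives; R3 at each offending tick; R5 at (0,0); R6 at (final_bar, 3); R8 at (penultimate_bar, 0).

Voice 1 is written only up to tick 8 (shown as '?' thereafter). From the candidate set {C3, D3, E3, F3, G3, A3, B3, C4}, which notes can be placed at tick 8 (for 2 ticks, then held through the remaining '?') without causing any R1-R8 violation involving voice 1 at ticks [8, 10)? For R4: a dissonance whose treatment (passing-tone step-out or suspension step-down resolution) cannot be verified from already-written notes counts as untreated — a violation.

C3: legal
D3: violates R4
E3: legal
F3: violates R4
G3: legal
A3: legal
B3: violates R4
C4: violates R2

{A3, C3, E3, G3}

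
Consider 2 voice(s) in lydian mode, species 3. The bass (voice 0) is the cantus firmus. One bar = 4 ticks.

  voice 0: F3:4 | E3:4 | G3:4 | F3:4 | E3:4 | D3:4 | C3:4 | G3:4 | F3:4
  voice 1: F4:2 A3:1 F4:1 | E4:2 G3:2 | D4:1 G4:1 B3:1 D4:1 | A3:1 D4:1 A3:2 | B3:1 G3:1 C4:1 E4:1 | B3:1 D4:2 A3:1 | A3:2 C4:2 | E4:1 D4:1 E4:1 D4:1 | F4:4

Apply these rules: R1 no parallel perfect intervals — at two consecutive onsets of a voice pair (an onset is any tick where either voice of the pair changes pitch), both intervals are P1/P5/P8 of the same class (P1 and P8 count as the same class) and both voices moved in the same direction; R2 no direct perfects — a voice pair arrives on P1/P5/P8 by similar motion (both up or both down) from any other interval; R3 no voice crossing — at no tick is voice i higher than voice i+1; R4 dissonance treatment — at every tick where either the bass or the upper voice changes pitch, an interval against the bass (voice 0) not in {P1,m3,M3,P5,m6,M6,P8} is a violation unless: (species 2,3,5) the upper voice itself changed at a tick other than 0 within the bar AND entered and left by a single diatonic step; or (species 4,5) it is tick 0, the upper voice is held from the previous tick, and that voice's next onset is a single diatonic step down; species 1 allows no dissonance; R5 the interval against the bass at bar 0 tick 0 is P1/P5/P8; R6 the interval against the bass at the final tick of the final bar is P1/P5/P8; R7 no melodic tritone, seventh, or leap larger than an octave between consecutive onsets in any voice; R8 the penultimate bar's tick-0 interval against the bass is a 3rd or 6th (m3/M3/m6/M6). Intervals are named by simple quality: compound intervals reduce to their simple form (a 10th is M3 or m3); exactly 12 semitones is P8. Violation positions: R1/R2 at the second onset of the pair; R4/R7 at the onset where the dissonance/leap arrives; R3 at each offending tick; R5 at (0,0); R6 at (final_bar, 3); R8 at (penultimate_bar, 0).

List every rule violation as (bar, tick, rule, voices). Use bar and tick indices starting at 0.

bar 0: v0=F3 v1=F4 downbeat P8
bar 1: v0=E3 v1=E4 downbeat P8
bar 2: v0=G3 v1=D4 downbeat P5
bar 3: v0=F3 v1=A3 downbeat M3
bar 4: v0=E3 v1=B3 downbeat P5
bar 5: v0=D3 v1=B3 downbeat M6
bar 6: v0=C3 v1=A3 downbeat M6
bar 7: v0=G3 v1=E4 downbeat M6
bar 8: v0=F3 v1=F4 downbeat P8
  -> R1 @ bar 1 tick 0 v(0, 1): F3/F4 P8 -> E3/E4 P8 similar
  -> R2 @ bar 2 tick 0 v(0, 1): E3/G3 m3 -> G3/D4 P5 similar

(1, 0, R1, (0, 1))
(2, 0, R2, (0, 1))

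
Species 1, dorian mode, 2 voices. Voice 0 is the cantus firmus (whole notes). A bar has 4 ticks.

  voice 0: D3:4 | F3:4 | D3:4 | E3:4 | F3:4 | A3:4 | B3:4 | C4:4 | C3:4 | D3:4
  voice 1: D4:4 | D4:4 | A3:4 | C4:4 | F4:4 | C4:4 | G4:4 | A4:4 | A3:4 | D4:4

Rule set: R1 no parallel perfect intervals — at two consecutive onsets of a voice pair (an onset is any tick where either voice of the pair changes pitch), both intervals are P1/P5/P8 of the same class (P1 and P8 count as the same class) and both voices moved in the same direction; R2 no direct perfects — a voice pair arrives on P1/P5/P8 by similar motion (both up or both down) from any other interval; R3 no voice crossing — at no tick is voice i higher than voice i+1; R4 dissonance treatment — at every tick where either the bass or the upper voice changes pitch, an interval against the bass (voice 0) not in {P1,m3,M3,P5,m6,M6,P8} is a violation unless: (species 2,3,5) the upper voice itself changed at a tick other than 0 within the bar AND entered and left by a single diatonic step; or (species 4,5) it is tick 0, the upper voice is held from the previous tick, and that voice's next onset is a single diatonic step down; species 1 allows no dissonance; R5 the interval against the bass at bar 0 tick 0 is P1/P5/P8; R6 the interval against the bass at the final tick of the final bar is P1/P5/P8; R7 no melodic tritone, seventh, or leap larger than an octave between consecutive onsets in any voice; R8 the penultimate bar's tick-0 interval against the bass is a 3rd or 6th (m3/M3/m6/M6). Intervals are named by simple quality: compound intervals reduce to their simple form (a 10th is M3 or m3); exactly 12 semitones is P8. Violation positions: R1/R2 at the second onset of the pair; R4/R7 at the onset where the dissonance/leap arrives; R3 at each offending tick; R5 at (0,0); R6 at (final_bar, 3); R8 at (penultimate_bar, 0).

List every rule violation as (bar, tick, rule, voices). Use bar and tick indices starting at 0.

(2, 0, R2, (0, 1))
(4, 0, R2, (0, 1))
(9, 0, R2, (0, 1))

bar 0: v0=D3 v1=D4 downbeat P8
bar 1: v0=F3 v1=D4 downbeat M6
bar 2: v0=D3 v1=A3 downbeat P5
bar 3: v0=E3 v1=C4 downbeat m6
bar 4: v0=F3 v1=F4 downbeat P8
bar 5: v0=A3 v1=C4 downbeat m3
bar 6: v0=B3 v1=G4 downbeat m6
bar 7: v0=C4 v1=A4 downbeat M6
bar 8: v0=C3 v1=A3 downbeat M6
bar 9: v0=D3 v1=D4 downbeat P8
  -> R2 @ bar 2 tick 0 v(0, 1): F3/D4 M6 -> D3/A3 P5 similar
  -> R2 @ bar 4 tick 0 v(0, 1): E3/C4 m6 -> F3/F4 P8 similar
  -> R2 @ bar 9 tick 0 v(0, 1): C3/A3 M6 -> D3/D4 P8 similar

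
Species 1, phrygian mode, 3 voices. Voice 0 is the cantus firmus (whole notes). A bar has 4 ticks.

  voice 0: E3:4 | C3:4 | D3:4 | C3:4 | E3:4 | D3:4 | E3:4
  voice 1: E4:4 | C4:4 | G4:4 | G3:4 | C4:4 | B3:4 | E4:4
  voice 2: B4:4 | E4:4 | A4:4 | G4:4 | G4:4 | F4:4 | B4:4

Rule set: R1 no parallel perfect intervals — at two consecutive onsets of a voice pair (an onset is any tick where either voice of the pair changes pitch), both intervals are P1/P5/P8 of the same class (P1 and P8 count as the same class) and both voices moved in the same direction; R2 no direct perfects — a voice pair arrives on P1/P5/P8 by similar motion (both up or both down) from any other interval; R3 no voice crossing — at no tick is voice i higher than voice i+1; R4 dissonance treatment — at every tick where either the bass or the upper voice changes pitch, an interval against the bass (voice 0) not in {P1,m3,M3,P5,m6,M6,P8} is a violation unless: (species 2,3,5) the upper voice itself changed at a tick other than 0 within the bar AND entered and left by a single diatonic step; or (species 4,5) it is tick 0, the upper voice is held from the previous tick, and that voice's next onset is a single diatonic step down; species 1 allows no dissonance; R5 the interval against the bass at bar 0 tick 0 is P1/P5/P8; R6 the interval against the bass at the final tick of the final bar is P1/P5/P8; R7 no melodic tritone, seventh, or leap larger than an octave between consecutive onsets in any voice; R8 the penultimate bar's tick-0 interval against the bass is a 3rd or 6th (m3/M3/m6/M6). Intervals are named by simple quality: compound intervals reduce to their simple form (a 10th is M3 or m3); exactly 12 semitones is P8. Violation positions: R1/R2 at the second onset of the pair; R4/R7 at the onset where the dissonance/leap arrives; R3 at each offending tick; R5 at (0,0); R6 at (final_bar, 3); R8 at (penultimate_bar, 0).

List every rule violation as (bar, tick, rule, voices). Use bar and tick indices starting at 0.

bar 0: v0=E3 v1=E4 v2=B4 downbeat P5
bar 1: v0=C3 v1=C4 v2=E4 downbeat M3
bar 2: v0=D3 v1=G4 v2=A4 downbeat P5
bar 3: v0=C3 v1=G3 v2=G4 downbeat P5
bar 4: v0=E3 v1=C4 v2=G4 downbeat m3
bar 5: v0=D3 v1=B3 v2=F4 downbeat m3
bar 6: v0=E3 v1=E4 v2=B4 downbeat P5
  -> R1 @ bar 1 tick 0 v(0, 1): E3/E4 P8 -> C3/C4 P8 similar
  -> R2 @ bar 2 tick 0 v(0, 2): C3/E4 M3 -> D3/A4 P5 similar
  -> R4 @ bar 2 tick 0 v(0, 1): D3/G4 P4 untreated
  -> R1 @ bar 3 tick 0 v(0, 2): D3/A4 P5 -> C3/G4 P5 similar
  -> R2 @ bar 3 tick 0 v(0, 1): D3/G4 P4 -> C3/G3 P5 similar
  -> R2 @ bar 3 tick 0 v(1, 2): G4/A4 M2 -> G3/G4 P8 similar
  -> R2 @ bar 6 tick 0 v(0, 1): D3/B3 M6 -> E3/E4 P8 similar
  -> R2 @ bar 6 tick 0 v(0, 2): D3/F4 m3 -> E3/B4 P5 similar
  -> R2 @ bar 6 tick 0 v(1, 2): B3/F4 TT -> E4/B4 P5 similar
  -> R7 @ bar 6 tick 0 v(2,): F4->B4 leap 6st

(1, 0, R1, (0, 1))
(2, 0, R2, (0, 2))
(2, 0, R4, (0, 1))
(3, 0, R1, (0, 2))
(3, 0, R2, (0, 1))
(3, 0, R2, (1, 2))
(6, 0, R2, (0, 1))
(6, 0, R2, (0, 2))
(6, 0, R2, (1, 2))
(6, 0, R7, (2,))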